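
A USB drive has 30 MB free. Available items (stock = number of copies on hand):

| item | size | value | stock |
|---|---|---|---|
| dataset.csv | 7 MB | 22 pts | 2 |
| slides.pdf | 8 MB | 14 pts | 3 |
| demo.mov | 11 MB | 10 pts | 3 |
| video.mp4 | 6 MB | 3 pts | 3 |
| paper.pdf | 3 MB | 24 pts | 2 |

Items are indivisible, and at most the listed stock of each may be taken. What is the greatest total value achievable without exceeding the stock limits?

106 pts

Top feasible selections:
- 2×dataset.csv + 1×slides.pdf + 2×paper.pdf: size 28, value 106
- 1×dataset.csv + 2×slides.pdf + 2×paper.pdf: size 29, value 98
Best: 106 pts.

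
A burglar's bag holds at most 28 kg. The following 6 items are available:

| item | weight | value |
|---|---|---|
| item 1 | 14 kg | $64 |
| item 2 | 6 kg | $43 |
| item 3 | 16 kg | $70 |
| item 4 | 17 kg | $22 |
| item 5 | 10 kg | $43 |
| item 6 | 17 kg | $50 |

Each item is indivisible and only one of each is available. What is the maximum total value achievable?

$113

Check high-value combinations within 28 kg:
- item 2+item 3: weight 6+16=22, value 43+70=113
- item 3+item 5: weight 16+10=26, value 70+43=113
- item 1+item 2: weight 14+6=20, value 64+43=107
Best: $113.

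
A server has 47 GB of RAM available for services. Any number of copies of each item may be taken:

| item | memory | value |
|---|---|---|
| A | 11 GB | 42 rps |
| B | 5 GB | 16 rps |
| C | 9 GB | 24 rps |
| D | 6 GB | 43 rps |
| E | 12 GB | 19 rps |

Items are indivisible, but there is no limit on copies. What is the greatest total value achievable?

317 rps

Best value-per-unit is D at 43/6; filling with it alone gives 7×43 = 301.
Optimal mix: 1×B + 7×D → memory 47, value 317.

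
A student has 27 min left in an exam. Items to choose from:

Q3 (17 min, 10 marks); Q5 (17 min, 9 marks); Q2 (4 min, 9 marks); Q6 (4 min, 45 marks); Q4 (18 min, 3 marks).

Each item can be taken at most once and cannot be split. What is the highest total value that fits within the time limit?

Check high-value combinations within 27 min:
- Q3+Q2+Q6: time 17+4+4=25, value 10+9+45=64
- Q5+Q2+Q6: time 17+4+4=25, value 9+9+45=63
- Q2+Q6+Q4: time 4+4+18=26, value 9+45+3=57
- Q3+Q6: time 17+4=21, value 10+45=55
Best: 64 marks.

64 marks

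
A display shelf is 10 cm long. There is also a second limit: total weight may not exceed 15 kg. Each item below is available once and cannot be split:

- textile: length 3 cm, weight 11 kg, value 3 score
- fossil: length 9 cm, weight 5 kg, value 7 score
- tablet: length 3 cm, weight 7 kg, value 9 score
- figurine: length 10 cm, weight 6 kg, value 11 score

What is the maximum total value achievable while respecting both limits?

11 score

Feasible sets respecting both limits:
- figurine: length 10, weight 6, value 11
- tablet: length 3, weight 7, value 9
- fossil: length 9, weight 5, value 7
- textile: length 3, weight 11, value 3
Best: 11 score.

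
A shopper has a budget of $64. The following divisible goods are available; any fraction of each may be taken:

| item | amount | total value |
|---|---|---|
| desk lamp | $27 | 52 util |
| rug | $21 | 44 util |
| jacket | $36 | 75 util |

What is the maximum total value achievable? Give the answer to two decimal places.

132.48

Take in order of value per unit:
- rug (44/21 per unit): all 21 → value 44, running total 44.00
- jacket (75/36 per unit): all 36 → value 75, running total 119.00
- desk lamp (52/27 per unit): 7 of 27 → value 7×52/27 = 13.4815, running total 132.48
Total 132.48.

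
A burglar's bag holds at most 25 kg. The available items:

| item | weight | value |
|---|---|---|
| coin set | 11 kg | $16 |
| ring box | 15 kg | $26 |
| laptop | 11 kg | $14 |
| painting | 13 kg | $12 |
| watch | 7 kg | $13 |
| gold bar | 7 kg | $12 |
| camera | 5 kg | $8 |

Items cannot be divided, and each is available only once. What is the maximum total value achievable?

Check high-value combinations within 25 kg:
- coin set+watch+gold bar: weight 11+7+7=25, value 16+13+12=41
- ring box+watch: weight 15+7=22, value 26+13=39
- laptop+watch+gold bar: weight 11+7+7=25, value 14+13+12=39
- ring box+gold bar: weight 15+7=22, value 26+12=38
Best: $41.

$41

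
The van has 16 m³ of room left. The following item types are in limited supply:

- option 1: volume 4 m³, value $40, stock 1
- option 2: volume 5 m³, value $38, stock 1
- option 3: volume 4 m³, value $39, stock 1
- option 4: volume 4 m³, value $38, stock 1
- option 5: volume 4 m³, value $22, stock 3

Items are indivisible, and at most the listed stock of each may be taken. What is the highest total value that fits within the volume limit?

$139

Best selections within volume 16 and stock limits:
- 1×option 1 + 1×option 3 + 1×option 4 + 1×option 5: volume 16, value 139
- 1×option 1 + 1×option 3 + 2×option 5: volume 16, value 123
- 1×option 1 + 1×option 4 + 2×option 5: volume 16, value 122
Best: $139.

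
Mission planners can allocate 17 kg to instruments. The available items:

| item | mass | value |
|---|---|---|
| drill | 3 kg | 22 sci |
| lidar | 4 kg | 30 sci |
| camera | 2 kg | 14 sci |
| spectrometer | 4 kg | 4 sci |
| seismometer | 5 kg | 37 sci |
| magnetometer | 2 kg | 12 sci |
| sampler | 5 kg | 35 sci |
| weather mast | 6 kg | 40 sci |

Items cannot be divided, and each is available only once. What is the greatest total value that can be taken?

124 sci

Check high-value combinations within 17 kg:
- drill+lidar+seismometer+sampler: mass 3+4+5+5=17, value 22+30+37+35=124
- lidar+camera+seismometer+weather mast: mass 4+2+5+6=17, value 30+14+37+40=121
- drill+camera+seismometer+magnetometer+sampler: mass 3+2+5+2+5=17, value 22+14+37+12+35=120
- lidar+seismometer+magnetometer+weather mast: mass 4+5+2+6=17, value 30+37+12+40=119
- lidar+camera+sampler+weather mast: mass 4+2+5+6=17, value 30+14+35+40=119
Best: 124 sci.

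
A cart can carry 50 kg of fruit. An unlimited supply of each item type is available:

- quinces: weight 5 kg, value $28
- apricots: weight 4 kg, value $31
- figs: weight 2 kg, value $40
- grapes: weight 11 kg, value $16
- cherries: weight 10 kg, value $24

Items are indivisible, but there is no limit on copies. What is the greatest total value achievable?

$1000

Best value-per-unit is figs at 40/2, and filling with it alone uses weight 25×2=50. No mix of the others beats 25×40 = 1000.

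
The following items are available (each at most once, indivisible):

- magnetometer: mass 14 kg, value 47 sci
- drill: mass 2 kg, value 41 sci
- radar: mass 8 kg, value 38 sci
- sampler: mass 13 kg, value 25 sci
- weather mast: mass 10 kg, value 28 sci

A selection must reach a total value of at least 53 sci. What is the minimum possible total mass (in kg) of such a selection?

10

Subsets with value ≥ 53, sorted by total mass:
- drill+radar: mass 10, value 79
- drill+weather mast: mass 12, value 69
- drill+sampler: mass 15, value 66
Minimum mass: 10 kg.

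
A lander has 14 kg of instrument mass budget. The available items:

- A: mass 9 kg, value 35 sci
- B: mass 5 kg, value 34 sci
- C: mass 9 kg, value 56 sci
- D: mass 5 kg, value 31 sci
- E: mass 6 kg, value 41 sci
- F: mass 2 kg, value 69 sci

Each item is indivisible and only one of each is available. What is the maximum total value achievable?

This is a 0/1 knapsack; check combinations near the capacity.
- B+E+F: mass 5+6+2=13, value 34+41+69=144
- D+E+F: mass 5+6+2=13, value 31+41+69=141
- B+D+F: mass 5+5+2=12, value 34+31+69=134
Best: 144 sci.

144 sci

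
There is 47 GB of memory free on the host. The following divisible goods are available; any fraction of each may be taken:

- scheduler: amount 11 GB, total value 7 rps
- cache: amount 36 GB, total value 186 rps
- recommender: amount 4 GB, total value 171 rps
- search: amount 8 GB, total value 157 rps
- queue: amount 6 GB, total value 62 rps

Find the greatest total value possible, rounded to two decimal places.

Take in order of value per unit:
- recommender (171/4 per unit): all 4 → value 171, running total 171.00
- search (157/8 per unit): all 8 → value 157, running total 328.00
- queue (62/6 per unit): all 6 → value 62, running total 390.00
- cache (186/36 per unit): 29 of 36 → value 29×186/36 = 149.8333, running total 539.83
Total 539.83.

539.83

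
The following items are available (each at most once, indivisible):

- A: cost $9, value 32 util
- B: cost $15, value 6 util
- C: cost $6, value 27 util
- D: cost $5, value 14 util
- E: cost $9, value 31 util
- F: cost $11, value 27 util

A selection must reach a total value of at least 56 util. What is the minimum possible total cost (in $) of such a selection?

15

Subsets with value ≥ 56, sorted by total cost:
- A+C: cost 15, value 59
- C+E: cost 15, value 58
Minimum cost: 15 $.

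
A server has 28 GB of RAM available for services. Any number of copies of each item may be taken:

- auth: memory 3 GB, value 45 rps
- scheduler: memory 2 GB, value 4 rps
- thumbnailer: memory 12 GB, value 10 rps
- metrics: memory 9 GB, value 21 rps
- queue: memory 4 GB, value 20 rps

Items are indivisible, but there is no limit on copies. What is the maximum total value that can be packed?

405 rps

Best value-per-unit is auth at 45/3, and filling with it alone uses memory 9×3=27. No mix of the others beats 9×45 = 405.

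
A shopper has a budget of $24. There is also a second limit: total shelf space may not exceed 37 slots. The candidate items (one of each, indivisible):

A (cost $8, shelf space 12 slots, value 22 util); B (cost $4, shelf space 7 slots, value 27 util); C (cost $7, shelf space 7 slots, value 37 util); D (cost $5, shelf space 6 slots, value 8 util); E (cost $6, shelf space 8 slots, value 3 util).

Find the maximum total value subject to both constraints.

94 util

Feasible sets respecting both limits:
- A+B+C+D: cost 24, shelf space 32, value 94
- A+B+C: cost 19, shelf space 26, value 86
- B+C+D+E: cost 22, shelf space 28, value 75
- B+C+D: cost 16, shelf space 20, value 72
Best: 94 util.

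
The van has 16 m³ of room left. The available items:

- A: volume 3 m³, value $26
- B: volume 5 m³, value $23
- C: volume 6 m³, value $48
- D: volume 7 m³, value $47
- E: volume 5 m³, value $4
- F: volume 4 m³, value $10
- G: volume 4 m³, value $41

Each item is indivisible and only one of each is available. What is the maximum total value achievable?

Check high-value combinations within 16 m³:
- A+C+D: volume 3+6+7=16, value 26+48+47=121
- A+C+G: volume 3+6+4=13, value 26+48+41=115
- A+D+G: volume 3+7+4=14, value 26+47+41=114
- B+C+G: volume 5+6+4=15, value 23+48+41=112
Best: $121.

$121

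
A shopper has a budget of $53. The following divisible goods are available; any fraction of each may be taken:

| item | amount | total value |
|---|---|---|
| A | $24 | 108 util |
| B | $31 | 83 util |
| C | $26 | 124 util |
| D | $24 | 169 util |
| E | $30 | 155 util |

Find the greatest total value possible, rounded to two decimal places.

318.83

Take in order of value per unit:
- D (169/24 per unit): all 24 → value 169, running total 169.00
- E (155/30 per unit): 29 of 30 → value 29×155/30 = 149.8333, running total 318.83
Total 318.83.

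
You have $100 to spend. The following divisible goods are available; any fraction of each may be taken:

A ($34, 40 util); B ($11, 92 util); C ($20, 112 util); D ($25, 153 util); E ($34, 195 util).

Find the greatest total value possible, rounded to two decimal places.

563.76

Take in order of value per unit:
- B (92/11 per unit): all 11 → value 92, running total 92.00
- D (153/25 per unit): all 25 → value 153, running total 245.00
- E (195/34 per unit): all 34 → value 195, running total 440.00
- C (112/20 per unit): all 20 → value 112, running total 552.00
- A (40/34 per unit): 10 of 34 → value 10×40/34 = 11.7647, running total 563.76
Total 563.76.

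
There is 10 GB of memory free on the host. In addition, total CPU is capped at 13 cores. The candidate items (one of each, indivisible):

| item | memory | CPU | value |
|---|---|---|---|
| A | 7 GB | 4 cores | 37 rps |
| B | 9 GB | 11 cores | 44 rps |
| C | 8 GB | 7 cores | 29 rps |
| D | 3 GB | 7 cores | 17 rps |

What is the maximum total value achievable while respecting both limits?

Feasible sets respecting both limits:
- A+D: memory 10, CPU 11, value 54
- B: memory 9, CPU 11, value 44
- A: memory 7, CPU 4, value 37
- C: memory 8, CPU 7, value 29
Best: 54 rps.

54 rps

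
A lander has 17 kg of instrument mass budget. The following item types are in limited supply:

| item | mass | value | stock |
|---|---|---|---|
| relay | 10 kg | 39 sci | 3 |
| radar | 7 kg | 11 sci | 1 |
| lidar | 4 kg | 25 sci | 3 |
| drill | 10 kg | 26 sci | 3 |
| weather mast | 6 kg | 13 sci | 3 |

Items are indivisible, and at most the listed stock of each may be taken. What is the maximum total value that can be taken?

75 sci

Top feasible selections:
- 3×lidar: mass 12, value 75
- 1×relay + 1×lidar: mass 14, value 64
Best: 75 sci.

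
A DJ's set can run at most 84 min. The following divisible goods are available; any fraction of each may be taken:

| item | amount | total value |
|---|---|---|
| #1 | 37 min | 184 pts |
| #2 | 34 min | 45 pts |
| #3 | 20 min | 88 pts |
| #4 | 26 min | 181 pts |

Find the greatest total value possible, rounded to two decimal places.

Take in order of value per unit:
- #4 (181/26 per unit): all 26 → value 181, running total 181.00
- #1 (184/37 per unit): all 37 → value 184, running total 365.00
- #3 (88/20 per unit): all 20 → value 88, running total 453.00
- #2 (45/34 per unit): 1 of 34 → value 1×45/34 = 1.3235, running total 454.32
Total 454.32.

454.32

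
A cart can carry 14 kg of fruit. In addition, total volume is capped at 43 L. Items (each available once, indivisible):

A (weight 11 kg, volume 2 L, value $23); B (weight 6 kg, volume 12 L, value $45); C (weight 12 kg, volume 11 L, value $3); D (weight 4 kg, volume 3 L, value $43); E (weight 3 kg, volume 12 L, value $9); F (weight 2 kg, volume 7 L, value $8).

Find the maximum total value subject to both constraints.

Feasible sets respecting both limits:
- B+D+E: weight 13, volume 27, value 97
- B+D+F: weight 12, volume 22, value 96
- B+D: weight 10, volume 15, value 88
- B+E+F: weight 11, volume 31, value 62
Best: $97.

$97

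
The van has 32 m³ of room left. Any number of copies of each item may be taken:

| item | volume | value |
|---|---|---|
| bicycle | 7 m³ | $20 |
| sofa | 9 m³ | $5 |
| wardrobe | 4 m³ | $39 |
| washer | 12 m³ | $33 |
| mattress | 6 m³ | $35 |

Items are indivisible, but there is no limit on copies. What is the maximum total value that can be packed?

$312

Best value-per-unit is wardrobe at 39/4, and filling with it alone uses volume 8×4=32. No mix of the others beats 8×39 = 312.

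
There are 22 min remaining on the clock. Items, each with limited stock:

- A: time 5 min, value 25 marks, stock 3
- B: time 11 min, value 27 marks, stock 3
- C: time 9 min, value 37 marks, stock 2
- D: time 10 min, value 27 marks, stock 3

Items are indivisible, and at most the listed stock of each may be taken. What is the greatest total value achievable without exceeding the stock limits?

Top feasible selections:
- 2×A + 1×C: time 19, value 87
- 2×A + 1×D: time 20, value 77
- 2×A + 1×B: time 21, value 77
Best: 87 marks.

87 marks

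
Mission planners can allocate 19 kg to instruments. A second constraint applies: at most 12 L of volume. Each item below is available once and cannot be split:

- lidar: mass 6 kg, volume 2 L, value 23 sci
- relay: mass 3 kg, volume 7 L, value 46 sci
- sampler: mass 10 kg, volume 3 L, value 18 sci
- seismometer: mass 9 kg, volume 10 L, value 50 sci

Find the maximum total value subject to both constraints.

87 sci

Feasible sets respecting both limits:
- lidar+relay+sampler: mass 19, volume 12, value 87
- lidar+seismometer: mass 15, volume 12, value 73
- lidar+relay: mass 9, volume 9, value 69
- relay+sampler: mass 13, volume 10, value 64
Best: 87 sci.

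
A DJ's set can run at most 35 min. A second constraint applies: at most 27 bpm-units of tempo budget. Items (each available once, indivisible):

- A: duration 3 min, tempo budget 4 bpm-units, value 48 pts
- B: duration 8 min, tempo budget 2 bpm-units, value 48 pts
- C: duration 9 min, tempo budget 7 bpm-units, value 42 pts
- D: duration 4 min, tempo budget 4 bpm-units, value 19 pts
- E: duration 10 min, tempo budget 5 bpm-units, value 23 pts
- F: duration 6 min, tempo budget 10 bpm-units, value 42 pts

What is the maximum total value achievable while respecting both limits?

199 pts

Feasible sets respecting both limits:
- A+B+C+D+F: duration 30, tempo budget 27, value 199
- A+B+C+D+E: duration 34, tempo budget 22, value 180
- A+B+C+F: duration 26, tempo budget 23, value 180
Best: 199 pts.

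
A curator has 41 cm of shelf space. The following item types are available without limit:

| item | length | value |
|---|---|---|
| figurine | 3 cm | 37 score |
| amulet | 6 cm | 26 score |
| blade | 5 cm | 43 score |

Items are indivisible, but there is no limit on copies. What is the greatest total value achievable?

Best value-per-unit is figurine at 37/3; filling with it alone gives 13×37 = 481.
Optimal mix: 12×figurine + 1×blade → length 41, value 487.

487 score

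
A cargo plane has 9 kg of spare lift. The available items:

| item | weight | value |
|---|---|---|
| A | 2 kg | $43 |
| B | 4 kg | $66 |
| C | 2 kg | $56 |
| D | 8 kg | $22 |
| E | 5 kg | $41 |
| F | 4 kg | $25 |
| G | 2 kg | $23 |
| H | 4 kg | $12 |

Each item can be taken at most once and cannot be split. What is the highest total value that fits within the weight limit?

$165

Check high-value combinations within 9 kg:
- A+B+C: weight 2+4+2=8, value 43+66+56=165
- B+C+G: weight 4+2+2=8, value 66+56+23=145
- A+C+E: weight 2+2+5=9, value 43+56+41=140
- A+B+G: weight 2+4+2=8, value 43+66+23=132
- A+C+F: weight 2+2+4=8, value 43+56+25=124
Best: $165.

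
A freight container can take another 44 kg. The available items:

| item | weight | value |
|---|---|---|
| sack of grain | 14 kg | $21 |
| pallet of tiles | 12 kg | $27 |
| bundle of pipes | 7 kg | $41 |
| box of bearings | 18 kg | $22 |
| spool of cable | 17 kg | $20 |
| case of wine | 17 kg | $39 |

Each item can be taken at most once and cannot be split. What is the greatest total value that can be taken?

$107

Check high-value combinations within 44 kg:
- pallet of tiles+bundle of pipes+case of wine: weight 12+7+17=36, value 27+41+39=107
- bundle of pipes+box of bearings+case of wine: weight 7+18+17=42, value 41+22+39=102
- sack of grain+bundle of pipes+case of wine: weight 14+7+17=38, value 21+41+39=101
Best: $107.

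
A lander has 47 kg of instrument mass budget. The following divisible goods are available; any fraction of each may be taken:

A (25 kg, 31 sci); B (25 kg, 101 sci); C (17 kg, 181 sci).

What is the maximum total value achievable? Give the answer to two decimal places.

288.20

Take in order of value per unit:
- C (181/17 per unit): all 17 → value 181, running total 181.00
- B (101/25 per unit): all 25 → value 101, running total 282.00
- A (31/25 per unit): 5 of 25 → value 5×31/25 = 6.2000, running total 288.20
Total 288.20.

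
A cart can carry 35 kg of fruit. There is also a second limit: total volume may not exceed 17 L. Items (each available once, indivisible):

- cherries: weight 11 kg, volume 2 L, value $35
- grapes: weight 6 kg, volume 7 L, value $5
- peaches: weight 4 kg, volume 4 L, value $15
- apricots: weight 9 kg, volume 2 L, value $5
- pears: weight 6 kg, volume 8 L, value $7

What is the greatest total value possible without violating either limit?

Feasible sets respecting both limits:
- cherries+peaches+apricots+pears: weight 30, volume 16, value 62
- cherries+grapes+peaches+apricots: weight 30, volume 15, value 60
- cherries+peaches+pears: weight 21, volume 14, value 57
Best: $62.

$62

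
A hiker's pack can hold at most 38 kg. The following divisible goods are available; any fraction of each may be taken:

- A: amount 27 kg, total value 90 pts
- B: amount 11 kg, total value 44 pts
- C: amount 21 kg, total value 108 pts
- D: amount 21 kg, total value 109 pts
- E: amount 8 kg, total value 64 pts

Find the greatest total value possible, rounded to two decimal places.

219.29

Take in order of value per unit:
- E (64/8 per unit): all 8 → value 64, running total 64.00
- D (109/21 per unit): all 21 → value 109, running total 173.00
- C (108/21 per unit): 9 of 21 → value 9×108/21 = 46.2857, running total 219.29
Total 219.29.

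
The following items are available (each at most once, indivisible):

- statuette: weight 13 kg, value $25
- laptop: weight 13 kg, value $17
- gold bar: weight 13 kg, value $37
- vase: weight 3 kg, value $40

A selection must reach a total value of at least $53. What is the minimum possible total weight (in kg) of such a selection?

16

Subsets with value ≥ 53, sorted by total weight:
- gold bar+vase: weight 16, value 77
- statuette+vase: weight 16, value 65
- laptop+vase: weight 16, value 57
- statuette+gold bar: weight 26, value 62
Minimum weight: 16 kg.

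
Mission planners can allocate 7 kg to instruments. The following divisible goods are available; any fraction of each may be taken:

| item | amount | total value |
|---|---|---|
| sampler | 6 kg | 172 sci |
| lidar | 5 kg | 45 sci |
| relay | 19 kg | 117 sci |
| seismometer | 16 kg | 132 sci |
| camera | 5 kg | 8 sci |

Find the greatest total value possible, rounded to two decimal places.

Take in order of value per unit:
- sampler (172/6 per unit): all 6 → value 172, running total 172.00
- lidar (45/5 per unit): 1 of 5 → value 1×45/5 = 9.0000, running total 181.00
Total 181.00.

181.00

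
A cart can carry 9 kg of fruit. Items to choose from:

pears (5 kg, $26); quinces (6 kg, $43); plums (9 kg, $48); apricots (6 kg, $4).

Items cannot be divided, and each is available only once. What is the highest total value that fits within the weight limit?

Check high-value combinations within 9 kg:
- plums: weight 9, value 48
- quinces: weight 6, value 43
- pears: weight 5, value 26
- apricots: weight 6, value 4
Best: $48.

$48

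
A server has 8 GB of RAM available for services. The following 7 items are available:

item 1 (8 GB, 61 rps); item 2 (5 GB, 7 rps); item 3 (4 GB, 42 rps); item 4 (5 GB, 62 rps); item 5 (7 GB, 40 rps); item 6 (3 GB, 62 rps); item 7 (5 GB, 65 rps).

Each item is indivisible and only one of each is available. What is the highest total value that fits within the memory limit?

127 rps

Check high-value combinations within 8 GB:
- item 6+item 7: memory 3+5=8, value 62+65=127
- item 4+item 6: memory 5+3=8, value 62+62=124
- item 3+item 6: memory 4+3=7, value 42+62=104
- item 2+item 6: memory 5+3=8, value 7+62=69
- item 7: memory 5, value 65
Best: 127 rps.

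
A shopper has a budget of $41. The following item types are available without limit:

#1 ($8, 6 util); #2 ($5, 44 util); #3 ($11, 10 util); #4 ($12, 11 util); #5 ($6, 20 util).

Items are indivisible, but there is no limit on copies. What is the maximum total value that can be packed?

352 util

Best value-per-unit is #2 at 44/5, and filling with it alone uses cost 8×5=40. No mix of the others beats 8×44 = 352.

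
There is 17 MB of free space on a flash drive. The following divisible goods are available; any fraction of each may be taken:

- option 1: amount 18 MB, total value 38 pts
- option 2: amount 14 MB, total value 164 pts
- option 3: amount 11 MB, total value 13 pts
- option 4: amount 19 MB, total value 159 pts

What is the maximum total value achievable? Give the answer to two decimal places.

Take in order of value per unit:
- option 2 (164/14 per unit): all 14 → value 164, running total 164.00
- option 4 (159/19 per unit): 3 of 19 → value 3×159/19 = 25.1053, running total 189.11
Total 189.11.

189.11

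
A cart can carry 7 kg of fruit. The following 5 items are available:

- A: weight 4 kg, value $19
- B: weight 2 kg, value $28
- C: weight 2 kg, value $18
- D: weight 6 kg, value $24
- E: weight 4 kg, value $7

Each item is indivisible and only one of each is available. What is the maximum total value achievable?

$47

This is a 0/1 knapsack; check combinations near the capacity.
- A+B: weight 4+2=6, value 19+28=47
- B+C: weight 2+2=4, value 28+18=46
- A+C: weight 4+2=6, value 19+18=37
- B+E: weight 2+4=6, value 28+7=35
Best: $47.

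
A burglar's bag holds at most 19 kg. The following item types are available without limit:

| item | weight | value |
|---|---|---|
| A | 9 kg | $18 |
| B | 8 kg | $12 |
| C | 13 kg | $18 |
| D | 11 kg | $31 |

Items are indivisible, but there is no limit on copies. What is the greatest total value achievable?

$43

Best value-per-unit is D at 31/11; filling with it alone gives 1×31 = 31.
Optimal mix: 1×B + 1×D → weight 19, value 43.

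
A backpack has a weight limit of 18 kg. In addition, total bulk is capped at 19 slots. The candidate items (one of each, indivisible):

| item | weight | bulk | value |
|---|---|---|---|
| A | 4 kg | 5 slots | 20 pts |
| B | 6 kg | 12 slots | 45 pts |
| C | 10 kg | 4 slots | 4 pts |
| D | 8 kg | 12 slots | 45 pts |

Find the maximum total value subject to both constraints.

65 pts

Feasible sets respecting both limits:
- A+B: weight 10, bulk 17, value 65
- A+D: weight 12, bulk 17, value 65
- B+C: weight 16, bulk 16, value 49
Best: 65 pts.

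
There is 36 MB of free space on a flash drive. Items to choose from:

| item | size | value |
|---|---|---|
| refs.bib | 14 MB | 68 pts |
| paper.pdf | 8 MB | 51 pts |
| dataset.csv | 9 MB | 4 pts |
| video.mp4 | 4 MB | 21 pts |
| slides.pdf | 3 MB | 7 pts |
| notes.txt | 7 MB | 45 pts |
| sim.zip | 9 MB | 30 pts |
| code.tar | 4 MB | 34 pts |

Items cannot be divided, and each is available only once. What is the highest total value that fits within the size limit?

This is a 0/1 knapsack; check combinations near the capacity.
- refs.bib+paper.pdf+slides.pdf+notes.txt+code.tar: size 14+8+3+7+4=36, value 68+51+7+45+34=205
- refs.bib+paper.pdf+notes.txt+code.tar: size 14+8+7+4=33, value 68+51+45+34=198
- refs.bib+paper.pdf+video.mp4+slides.pdf+notes.txt: size 14+8+4+3+7=36, value 68+51+21+7+45=192
- paper.pdf+video.mp4+slides.pdf+notes.txt+sim.zip+code.tar: size 8+4+3+7+9+4=35, value 51+21+7+45+30+34=188
Best: 205 pts.

205 pts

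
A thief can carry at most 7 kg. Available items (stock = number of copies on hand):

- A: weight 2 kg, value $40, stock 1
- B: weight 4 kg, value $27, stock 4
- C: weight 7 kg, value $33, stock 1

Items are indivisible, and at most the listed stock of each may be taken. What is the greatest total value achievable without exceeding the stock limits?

$67

Best selections within weight 7 and stock limits:
- 1×A + 1×B: weight 6, value 67
- 1×A: weight 2, value 40
- 1×C: weight 7, value 33
Best: $67.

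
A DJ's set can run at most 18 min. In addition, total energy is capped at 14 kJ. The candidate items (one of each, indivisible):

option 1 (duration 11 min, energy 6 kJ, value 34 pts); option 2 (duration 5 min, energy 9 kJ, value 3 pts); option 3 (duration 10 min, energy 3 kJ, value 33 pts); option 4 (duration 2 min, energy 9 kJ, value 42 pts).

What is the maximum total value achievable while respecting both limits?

Feasible sets respecting both limits:
- option 3+option 4: duration 12, energy 12, value 75
- option 4: duration 2, energy 9, value 42
- option 2+option 3: duration 15, energy 12, value 36
- option 1: duration 11, energy 6, value 34
Best: 75 pts.

75 pts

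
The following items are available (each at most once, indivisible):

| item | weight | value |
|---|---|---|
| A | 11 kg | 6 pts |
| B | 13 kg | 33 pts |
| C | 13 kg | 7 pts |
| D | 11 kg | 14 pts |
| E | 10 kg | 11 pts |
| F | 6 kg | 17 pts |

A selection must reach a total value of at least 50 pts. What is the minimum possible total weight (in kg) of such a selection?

19

Subsets with value ≥ 50, sorted by total weight:
- B+F: weight 19, value 50
- B+E+F: weight 29, value 61
Minimum weight: 19 kg.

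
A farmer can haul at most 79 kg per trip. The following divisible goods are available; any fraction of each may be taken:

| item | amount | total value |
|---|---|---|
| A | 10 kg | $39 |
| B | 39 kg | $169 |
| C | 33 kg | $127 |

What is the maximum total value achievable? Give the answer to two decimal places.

Take in order of value per unit:
- B (169/39 per unit): all 39 → value 169, running total 169.00
- A (39/10 per unit): all 10 → value 39, running total 208.00
- C (127/33 per unit): 30 of 33 → value 30×127/33 = 115.4545, running total 323.45
Total 323.45.

323.45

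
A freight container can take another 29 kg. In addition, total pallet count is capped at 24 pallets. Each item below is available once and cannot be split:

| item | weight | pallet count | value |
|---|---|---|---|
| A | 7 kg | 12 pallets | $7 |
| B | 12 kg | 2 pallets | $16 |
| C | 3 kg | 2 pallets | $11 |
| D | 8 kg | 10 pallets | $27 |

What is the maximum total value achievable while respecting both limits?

Feasible sets respecting both limits:
- B+C+D: weight 23, pallet count 14, value 54
- A+B+D: weight 27, pallet count 24, value 50
- A+C+D: weight 18, pallet count 24, value 45
- B+D: weight 20, pallet count 12, value 43
Best: $54.

$54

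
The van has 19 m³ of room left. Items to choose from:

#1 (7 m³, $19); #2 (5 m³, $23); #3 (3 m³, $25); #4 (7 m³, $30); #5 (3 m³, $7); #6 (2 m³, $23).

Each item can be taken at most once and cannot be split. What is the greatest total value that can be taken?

Check high-value combinations within 19 m³:
- #2+#3+#4+#6: volume 5+3+7+2=17, value 23+25+30+23=101
- #1+#3+#4+#6: volume 7+3+7+2=19, value 19+25+30+23=97
- #1+#2+#3+#6: volume 7+5+3+2=17, value 19+23+25+23=90
- #3+#4+#5+#6: volume 3+7+3+2=15, value 25+30+7+23=85
- #2+#3+#4+#5: volume 5+3+7+3=18, value 23+25+30+7=85
Best: $101.

$101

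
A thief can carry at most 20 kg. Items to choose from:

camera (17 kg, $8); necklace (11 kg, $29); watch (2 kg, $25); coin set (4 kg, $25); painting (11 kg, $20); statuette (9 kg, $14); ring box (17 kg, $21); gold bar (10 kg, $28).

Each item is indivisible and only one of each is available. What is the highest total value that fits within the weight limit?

Check high-value combinations within 20 kg:
- necklace+watch+coin set: weight 11+2+4=17, value 29+25+25=79
- watch+coin set+gold bar: weight 2+4+10=16, value 25+25+28=78
- watch+coin set+painting: weight 2+4+11=17, value 25+25+20=70
- watch+coin set+statuette: weight 2+4+9=15, value 25+25+14=64
Best: $79.

$79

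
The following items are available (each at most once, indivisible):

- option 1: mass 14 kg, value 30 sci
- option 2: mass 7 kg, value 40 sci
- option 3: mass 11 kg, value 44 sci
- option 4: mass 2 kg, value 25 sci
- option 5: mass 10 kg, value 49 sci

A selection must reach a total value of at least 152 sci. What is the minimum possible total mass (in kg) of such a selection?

30

Subsets with value ≥ 152, sorted by total mass:
- option 2+option 3+option 4+option 5: mass 30, value 158
- option 1+option 2+option 3+option 5: mass 42, value 163
- option 1+option 2+option 3+option 4+option 5: mass 44, value 188
Minimum mass: 30 kg.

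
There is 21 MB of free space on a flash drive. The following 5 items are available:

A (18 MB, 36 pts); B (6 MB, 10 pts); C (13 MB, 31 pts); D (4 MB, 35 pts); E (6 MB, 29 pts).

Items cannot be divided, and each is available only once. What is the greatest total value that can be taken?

74 pts

Check high-value combinations within 21 MB:
- B+D+E: size 6+4+6=16, value 10+35+29=74
- C+D: size 13+4=17, value 31+35=66
- D+E: size 4+6=10, value 35+29=64
- C+E: size 13+6=19, value 31+29=60
- B+D: size 6+4=10, value 10+35=45
Best: 74 pts.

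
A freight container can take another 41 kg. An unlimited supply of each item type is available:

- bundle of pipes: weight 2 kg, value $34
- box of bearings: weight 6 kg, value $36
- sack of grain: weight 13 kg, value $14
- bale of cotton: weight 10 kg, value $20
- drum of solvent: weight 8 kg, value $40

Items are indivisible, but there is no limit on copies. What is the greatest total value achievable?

Best value-per-unit is bundle of pipes at 34/2, and filling with it alone uses weight 20×2=40. No mix of the others beats 20×34 = 680.

$680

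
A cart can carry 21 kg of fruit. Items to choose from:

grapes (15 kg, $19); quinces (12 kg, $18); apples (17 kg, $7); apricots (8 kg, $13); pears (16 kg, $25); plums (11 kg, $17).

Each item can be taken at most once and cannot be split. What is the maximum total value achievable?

Check high-value combinations within 21 kg:
- quinces+apricots: weight 12+8=20, value 18+13=31
- apricots+plums: weight 8+11=19, value 13+17=30
- pears: weight 16, value 25
Best: $31.

$31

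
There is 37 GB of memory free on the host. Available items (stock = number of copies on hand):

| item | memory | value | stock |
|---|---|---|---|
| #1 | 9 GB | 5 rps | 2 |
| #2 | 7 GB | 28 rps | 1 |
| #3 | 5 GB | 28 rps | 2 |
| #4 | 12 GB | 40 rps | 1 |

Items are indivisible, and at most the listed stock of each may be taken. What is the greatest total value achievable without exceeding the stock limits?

124 rps

Best selections within memory 37 and stock limits:
- 1×#2 + 2×#3 + 1×#4: memory 29, value 124
- 1×#1 + 2×#3 + 1×#4: memory 31, value 101
Best: 124 rps.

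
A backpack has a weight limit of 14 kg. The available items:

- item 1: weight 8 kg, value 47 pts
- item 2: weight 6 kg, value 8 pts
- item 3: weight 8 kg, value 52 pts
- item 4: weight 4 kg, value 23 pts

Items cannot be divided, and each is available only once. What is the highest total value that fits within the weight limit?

75 pts

Check high-value combinations within 14 kg:
- item 3+item 4: weight 8+4=12, value 52+23=75
- item 1+item 4: weight 8+4=12, value 47+23=70
- item 2+item 3: weight 6+8=14, value 8+52=60
- item 1+item 2: weight 8+6=14, value 47+8=55
Best: 75 pts.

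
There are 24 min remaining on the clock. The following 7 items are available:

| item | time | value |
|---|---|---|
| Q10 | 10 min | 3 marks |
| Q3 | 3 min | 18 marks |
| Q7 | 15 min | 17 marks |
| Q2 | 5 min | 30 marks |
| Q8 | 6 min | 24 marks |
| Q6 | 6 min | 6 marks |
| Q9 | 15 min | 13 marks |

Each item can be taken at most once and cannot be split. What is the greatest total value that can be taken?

78 marks

Check high-value combinations within 24 min:
- Q3+Q2+Q8+Q6: time 3+5+6+6=20, value 18+30+24+6=78
- Q10+Q3+Q2+Q8: time 10+3+5+6=24, value 3+18+30+24=75
- Q3+Q2+Q8: time 3+5+6=14, value 18+30+24=72
- Q3+Q7+Q2: time 3+15+5=23, value 18+17+30=65
- Q3+Q2+Q9: time 3+5+15=23, value 18+30+13=61
Best: 78 marks.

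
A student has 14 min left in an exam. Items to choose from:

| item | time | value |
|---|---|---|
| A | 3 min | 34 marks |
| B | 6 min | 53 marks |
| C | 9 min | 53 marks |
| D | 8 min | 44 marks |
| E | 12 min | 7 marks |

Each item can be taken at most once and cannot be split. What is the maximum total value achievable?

This is a 0/1 knapsack; check combinations near the capacity.
- B+D: time 6+8=14, value 53+44=97
- A+B: time 3+6=9, value 34+53=87
- A+C: time 3+9=12, value 34+53=87
Best: 97 marks.

97 marks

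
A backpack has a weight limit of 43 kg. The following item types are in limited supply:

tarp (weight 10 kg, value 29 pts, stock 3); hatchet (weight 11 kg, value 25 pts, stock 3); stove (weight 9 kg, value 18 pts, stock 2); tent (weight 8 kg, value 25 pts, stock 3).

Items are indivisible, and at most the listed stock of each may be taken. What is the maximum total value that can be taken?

122 pts

Top feasible selections:
- 1×tarp + 1×stove + 3×tent: weight 43, value 122
- 3×tarp + 1×tent: weight 38, value 112
- 3×tarp + 1×hatchet: weight 41, value 112
- 2×stove + 3×tent: weight 42, value 111
Best: 122 pts.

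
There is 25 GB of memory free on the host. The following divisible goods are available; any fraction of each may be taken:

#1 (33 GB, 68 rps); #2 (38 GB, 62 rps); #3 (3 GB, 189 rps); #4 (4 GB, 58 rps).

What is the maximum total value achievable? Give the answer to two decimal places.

Take in order of value per unit:
- #3 (189/3 per unit): all 3 → value 189, running total 189.00
- #4 (58/4 per unit): all 4 → value 58, running total 247.00
- #1 (68/33 per unit): 18 of 33 → value 18×68/33 = 37.0909, running total 284.09
Total 284.09.

284.09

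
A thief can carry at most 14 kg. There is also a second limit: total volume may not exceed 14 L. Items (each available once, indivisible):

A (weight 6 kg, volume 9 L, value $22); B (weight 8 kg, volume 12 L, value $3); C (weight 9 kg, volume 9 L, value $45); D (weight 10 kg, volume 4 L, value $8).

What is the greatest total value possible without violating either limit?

Feasible sets respecting both limits:
- C: weight 9, volume 9, value 45
- A: weight 6, volume 9, value 22
- D: weight 10, volume 4, value 8
- B: weight 8, volume 12, value 3
Best: $45.

$45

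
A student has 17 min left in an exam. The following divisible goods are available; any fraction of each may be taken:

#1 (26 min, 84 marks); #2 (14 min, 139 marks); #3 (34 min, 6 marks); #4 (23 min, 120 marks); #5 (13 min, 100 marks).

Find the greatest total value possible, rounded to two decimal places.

162.08

Take in order of value per unit:
- #2 (139/14 per unit): all 14 → value 139, running total 139.00
- #5 (100/13 per unit): 3 of 13 → value 3×100/13 = 23.0769, running total 162.08
Total 162.08.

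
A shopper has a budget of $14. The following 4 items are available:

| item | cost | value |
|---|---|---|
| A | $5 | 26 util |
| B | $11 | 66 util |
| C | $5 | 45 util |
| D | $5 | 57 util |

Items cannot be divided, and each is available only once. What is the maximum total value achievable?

Check high-value combinations within $14:
- C+D: cost 5+5=10, value 45+57=102
- A+D: cost 5+5=10, value 26+57=83
- A+C: cost 5+5=10, value 26+45=71
Best: 102 util.

102 util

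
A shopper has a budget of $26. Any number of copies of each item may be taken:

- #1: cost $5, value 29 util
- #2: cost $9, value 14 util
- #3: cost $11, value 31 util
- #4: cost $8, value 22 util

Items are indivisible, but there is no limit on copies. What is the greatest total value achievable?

Best value-per-unit is #1 at 29/5, and filling with it alone uses cost 5×5=25. No mix of the others beats 5×29 = 145.

145 util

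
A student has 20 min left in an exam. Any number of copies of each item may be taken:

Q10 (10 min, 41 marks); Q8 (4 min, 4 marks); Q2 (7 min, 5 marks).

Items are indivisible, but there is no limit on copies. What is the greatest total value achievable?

Best value-per-unit is Q10 at 41/10, and filling with it alone uses time 2×10=20. No mix of the others beats 2×41 = 82.

82 marks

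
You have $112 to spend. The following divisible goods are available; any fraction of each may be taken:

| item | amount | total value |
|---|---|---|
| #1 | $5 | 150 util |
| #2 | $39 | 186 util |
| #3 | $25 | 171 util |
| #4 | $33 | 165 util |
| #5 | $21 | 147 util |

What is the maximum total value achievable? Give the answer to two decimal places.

766.54

Take in order of value per unit:
- #1 (150/5 per unit): all 5 → value 150, running total 150.00
- #5 (147/21 per unit): all 21 → value 147, running total 297.00
- #3 (171/25 per unit): all 25 → value 171, running total 468.00
- #4 (165/33 per unit): all 33 → value 165, running total 633.00
- #2 (186/39 per unit): 28 of 39 → value 28×186/39 = 133.5385, running total 766.54
Total 766.54.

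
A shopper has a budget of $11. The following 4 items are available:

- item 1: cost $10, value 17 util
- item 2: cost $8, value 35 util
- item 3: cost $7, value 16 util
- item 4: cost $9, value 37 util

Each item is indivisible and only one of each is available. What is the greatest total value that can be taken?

37 util

Check high-value combinations within $11:
- item 4: cost 9, value 37
- item 2: cost 8, value 35
- item 1: cost 10, value 17
- item 3: cost 7, value 16
Best: 37 util.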